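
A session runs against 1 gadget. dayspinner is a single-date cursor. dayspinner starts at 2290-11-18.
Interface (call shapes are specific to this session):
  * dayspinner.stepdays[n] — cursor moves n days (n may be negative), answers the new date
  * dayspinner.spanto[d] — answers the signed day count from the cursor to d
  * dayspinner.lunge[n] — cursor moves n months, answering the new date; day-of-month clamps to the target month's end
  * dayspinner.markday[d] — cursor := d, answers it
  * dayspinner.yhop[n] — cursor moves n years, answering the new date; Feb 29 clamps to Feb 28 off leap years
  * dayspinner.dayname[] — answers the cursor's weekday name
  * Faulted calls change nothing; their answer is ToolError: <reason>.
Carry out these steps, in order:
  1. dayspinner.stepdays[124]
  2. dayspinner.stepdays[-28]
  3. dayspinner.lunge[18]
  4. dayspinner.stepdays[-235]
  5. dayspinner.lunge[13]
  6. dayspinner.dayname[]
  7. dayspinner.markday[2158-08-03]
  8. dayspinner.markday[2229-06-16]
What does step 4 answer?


Answer: 2291-12-31

Derivation:
I invoke stepdays(n='124'), and observe 2291-03-22.
Next I call stepdays(n='-28'), yielding 2291-02-22.
I call lunge(n='18'), yielding 2292-08-22.
Calling stepdays(n='-235'), and get 2291-12-31.
Using lunge(n='13'), yielding 2293-01-31.
I use dayname, → Tuesday.
Now I run markday(d='2158-08-03'), yielding 2158-08-03.
Now I run markday(d='2229-06-16'), which returns 2229-06-16.


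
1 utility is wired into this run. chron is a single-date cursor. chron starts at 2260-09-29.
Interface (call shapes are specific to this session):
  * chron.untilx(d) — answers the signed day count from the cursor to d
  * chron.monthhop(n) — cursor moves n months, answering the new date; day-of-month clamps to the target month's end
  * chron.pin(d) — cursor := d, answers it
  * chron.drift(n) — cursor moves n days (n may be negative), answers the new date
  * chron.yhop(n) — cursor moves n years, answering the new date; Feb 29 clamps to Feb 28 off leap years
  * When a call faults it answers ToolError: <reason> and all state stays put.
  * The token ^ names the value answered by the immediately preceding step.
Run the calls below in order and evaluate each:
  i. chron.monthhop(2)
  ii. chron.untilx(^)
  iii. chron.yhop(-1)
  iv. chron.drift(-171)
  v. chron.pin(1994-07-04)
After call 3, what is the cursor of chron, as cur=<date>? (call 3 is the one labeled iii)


~$ chron.monthhop 2
  2260-11-29
~$ chron.untilx ^
  0
~$ chron.yhop -1
  2259-11-29
~$ chron.drift -171
  2259-06-11
~$ chron.pin 1994-07-04
  1994-07-04

Answer: cur=2259-11-29


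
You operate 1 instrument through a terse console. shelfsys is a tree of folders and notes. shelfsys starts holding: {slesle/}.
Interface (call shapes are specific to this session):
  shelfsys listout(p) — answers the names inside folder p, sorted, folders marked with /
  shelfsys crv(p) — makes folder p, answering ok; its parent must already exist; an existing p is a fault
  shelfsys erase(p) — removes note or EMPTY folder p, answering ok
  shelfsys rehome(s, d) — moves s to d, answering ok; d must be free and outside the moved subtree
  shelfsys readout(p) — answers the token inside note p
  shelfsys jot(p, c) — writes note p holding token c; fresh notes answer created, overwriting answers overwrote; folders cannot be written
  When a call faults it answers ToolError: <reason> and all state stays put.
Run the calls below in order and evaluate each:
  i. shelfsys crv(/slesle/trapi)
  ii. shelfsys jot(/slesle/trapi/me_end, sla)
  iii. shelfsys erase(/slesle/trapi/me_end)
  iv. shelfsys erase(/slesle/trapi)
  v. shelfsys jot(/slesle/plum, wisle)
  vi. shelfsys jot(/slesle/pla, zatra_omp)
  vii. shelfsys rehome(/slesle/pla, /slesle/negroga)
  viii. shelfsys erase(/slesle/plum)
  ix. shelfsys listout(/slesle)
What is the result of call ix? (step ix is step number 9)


;; 1. shelfsys crv(p=/slesle/trapi) == ok
;; 2. shelfsys jot(p=/slesle/trapi/me_end, c=sla) == created
;; 3. shelfsys erase(p=/slesle/trapi/me_end) == ok
;; 4. shelfsys erase(p=/slesle/trapi) == ok
;; 5. shelfsys jot(p=/slesle/plum, c=wisle) == created
;; 6. shelfsys jot(p=/slesle/pla, c=zatra_omp) == created
;; 7. shelfsys rehome(s=/slesle/pla, d=/slesle/negroga) == ok
;; 8. shelfsys erase(p=/slesle/plum) == ok
;; 9. shelfsys listout(p=/slesle) == [negroga]

Answer: [negroga]


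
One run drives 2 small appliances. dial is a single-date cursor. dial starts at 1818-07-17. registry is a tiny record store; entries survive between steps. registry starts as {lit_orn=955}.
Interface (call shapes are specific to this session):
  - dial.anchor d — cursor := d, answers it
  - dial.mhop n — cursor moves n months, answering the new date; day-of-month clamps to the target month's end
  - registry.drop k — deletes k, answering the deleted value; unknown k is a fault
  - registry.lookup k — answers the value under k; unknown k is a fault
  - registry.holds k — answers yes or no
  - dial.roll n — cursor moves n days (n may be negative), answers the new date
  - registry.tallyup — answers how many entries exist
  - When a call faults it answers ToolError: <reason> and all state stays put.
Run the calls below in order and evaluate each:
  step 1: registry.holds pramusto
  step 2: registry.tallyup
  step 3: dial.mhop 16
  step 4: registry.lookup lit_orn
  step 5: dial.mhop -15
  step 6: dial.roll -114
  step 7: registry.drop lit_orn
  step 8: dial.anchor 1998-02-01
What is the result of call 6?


Answer: 1818-04-25

Derivation:
I invoke holds using k='pramusto', yielding no.
Calling tallyup(), and see 1.
Using mhop using n='16', — result: 1819-11-17.
I run lookup using k='lit_orn', — result: 955.
I call mhop using n='-15', and get 1818-08-17.
Then roll using n='-114', yielding 1818-04-25.
I call drop using k='lit_orn', → 955.
I use anchor using d='1998-02-01', — result: 1998-02-01.


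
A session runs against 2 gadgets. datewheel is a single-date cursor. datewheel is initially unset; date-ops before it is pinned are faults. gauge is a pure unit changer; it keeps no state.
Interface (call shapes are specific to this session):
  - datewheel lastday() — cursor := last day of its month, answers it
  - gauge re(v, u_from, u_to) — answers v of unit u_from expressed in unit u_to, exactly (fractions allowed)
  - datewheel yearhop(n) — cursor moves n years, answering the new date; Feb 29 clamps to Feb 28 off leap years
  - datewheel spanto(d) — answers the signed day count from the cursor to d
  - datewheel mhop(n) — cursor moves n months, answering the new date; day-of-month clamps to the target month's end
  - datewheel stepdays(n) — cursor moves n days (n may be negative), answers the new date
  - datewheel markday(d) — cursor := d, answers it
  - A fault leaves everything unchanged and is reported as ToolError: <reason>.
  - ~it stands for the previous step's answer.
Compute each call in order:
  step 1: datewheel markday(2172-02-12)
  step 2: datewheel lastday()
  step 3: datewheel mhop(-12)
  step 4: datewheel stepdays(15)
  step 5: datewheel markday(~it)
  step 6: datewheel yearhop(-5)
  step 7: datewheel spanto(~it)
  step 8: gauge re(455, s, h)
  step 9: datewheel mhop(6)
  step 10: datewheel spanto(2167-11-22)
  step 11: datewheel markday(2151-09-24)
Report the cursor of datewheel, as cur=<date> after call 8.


% datewheel markday(d='2172-02-12') -> 2172-02-12
% datewheel lastday() -> 2172-02-29
% datewheel mhop(n='-12') -> 2171-02-28
% datewheel stepdays(n='15') -> 2171-03-15
% datewheel markday(d='~it') -> 2171-03-15
% datewheel yearhop(n='-5') -> 2166-03-15
% datewheel spanto(d='~it') -> 0
% gauge re(v='455', u_from='s', u_to='h') -> 91/720
% datewheel mhop(n='6') -> 2166-09-15
% datewheel spanto(d='2167-11-22') -> 433
% datewheel markday(d='2151-09-24') -> 2151-09-24

Answer: cur=2166-03-15


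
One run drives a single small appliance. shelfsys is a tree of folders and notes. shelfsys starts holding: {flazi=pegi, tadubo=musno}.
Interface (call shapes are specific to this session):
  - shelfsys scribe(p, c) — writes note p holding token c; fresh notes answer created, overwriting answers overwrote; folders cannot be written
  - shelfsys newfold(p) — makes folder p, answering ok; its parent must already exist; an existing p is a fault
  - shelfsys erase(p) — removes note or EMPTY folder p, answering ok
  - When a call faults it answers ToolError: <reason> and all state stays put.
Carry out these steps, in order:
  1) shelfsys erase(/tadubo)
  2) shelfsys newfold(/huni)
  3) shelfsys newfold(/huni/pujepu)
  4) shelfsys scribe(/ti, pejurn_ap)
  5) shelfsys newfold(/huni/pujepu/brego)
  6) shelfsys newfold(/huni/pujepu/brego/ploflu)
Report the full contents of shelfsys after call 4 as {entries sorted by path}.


Then shelfsys erase(p→/tadubo), and see ok.
I try shelfsys newfold(p→/huni): ok.
I call shelfsys newfold(p→/huni/pujepu): ok.
Calling shelfsys scribe(p→/ti, c→pejurn_ap), yielding created.
I run shelfsys newfold(p→/huni/pujepu/brego), and get ok.
I use shelfsys newfold(p→/huni/pujepu/brego/ploflu), and get ok.

Answer: {flazi=pegi, huni/, huni/pujepu/, ti=pejurn_ap}


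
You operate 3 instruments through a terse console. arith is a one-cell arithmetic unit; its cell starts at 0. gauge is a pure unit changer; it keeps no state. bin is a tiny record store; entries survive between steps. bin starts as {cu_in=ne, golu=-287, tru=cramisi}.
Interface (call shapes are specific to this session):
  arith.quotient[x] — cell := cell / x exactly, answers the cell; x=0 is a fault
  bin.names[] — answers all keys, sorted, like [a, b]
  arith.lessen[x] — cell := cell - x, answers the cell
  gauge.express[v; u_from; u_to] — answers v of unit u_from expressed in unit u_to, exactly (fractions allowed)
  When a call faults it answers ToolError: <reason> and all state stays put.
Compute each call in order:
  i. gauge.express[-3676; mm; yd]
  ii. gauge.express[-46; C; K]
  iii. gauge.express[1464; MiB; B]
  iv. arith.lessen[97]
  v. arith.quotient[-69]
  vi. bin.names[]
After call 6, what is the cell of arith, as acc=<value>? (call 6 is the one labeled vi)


;; 1. gauge.express(v='-3676', u_from='mm', u_to='yd') -> -4595/1143
;; 2. gauge.express(v='-46', u_from='C', u_to='K') -> 4543/20
;; 3. gauge.express(v='1464', u_from='MiB', u_to='B') -> 1535115264
;; 4. arith.lessen(x='97') -> -97
;; 5. arith.quotient(x='-69') -> 97/69
;; 6. bin.names() -> [cu_in, golu, tru]

Answer: acc=97/69


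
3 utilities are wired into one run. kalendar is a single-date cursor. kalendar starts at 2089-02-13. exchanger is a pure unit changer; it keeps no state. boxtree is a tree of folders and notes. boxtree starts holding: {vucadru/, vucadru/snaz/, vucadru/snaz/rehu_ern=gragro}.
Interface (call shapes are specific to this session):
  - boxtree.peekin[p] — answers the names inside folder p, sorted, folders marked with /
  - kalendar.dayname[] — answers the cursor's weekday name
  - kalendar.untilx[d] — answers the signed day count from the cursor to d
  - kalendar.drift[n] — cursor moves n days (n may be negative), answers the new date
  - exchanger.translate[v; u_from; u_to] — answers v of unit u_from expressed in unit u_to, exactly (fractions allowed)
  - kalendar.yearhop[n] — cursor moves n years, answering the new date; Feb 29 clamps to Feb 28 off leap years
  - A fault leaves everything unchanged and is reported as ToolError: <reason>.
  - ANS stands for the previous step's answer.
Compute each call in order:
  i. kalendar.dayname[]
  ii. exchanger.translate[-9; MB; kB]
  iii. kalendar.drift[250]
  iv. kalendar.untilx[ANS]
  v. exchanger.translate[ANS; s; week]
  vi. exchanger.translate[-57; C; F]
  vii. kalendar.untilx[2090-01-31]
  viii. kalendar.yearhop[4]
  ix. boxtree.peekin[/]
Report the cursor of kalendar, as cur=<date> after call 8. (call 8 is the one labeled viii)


Then dayname(), and see Sunday.
I use translate passing v='-9', u_from='MB', u_to='kB', and get -9000.
Next I call drift passing n='250', → 2089-10-21.
I call untilx passing d='ANS', yielding 0.
Using translate passing v='ANS', u_from='s', u_to='week', yielding 0.
Next I call translate passing v='-57', u_from='C', u_to='F', and see -353/5.
I use untilx passing d='2090-01-31', yielding 102.
I call yearhop passing n='4', yielding 2093-10-21.
I invoke peekin passing p='/', → [vucadru/].

Answer: cur=2093-10-21


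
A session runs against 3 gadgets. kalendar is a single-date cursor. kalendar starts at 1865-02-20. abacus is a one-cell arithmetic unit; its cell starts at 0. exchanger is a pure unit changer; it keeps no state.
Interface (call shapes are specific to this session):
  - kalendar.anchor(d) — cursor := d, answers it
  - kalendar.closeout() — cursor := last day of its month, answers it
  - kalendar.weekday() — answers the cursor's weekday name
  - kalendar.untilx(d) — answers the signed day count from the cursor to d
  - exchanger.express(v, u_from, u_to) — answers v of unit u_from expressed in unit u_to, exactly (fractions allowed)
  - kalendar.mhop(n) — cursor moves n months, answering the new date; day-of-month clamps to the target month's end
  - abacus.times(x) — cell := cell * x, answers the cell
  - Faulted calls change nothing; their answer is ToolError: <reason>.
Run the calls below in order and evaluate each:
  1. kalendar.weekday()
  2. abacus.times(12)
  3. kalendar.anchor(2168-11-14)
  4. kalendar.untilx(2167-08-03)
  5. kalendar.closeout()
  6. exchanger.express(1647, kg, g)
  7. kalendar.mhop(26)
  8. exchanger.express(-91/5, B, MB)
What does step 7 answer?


Answer: 2171-01-30

Derivation:
-> weekday()
<- Monday
-> times(x→12)
<- 0
-> anchor(d→2168-11-14)
<- 2168-11-14
-> untilx(d→2167-08-03)
<- -469
-> closeout()
<- 2168-11-30
-> express(v→1647, u_from→kg, u_to→g)
<- 1647000
-> mhop(n→26)
<- 2171-01-30
-> express(v→-91/5, u_from→B, u_to→MB)
<- -91/5000000


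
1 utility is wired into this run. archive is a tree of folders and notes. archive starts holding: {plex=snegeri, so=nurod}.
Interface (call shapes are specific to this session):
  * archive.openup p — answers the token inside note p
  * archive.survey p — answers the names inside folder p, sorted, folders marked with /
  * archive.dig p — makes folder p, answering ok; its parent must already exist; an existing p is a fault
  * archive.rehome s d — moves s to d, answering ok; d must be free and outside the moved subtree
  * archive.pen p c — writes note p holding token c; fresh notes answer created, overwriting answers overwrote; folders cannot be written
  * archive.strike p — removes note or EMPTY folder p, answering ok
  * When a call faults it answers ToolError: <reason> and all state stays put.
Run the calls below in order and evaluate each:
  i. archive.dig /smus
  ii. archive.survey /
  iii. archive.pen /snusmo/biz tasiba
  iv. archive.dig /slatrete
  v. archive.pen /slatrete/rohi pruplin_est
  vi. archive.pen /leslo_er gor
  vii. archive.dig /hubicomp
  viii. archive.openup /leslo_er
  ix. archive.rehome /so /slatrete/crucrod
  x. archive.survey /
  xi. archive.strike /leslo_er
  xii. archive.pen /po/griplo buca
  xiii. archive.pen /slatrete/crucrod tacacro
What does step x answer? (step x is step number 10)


Answer: [hubicomp/, leslo_er, plex, slatrete/, smus/]

Derivation:
Do: dig[p: /smus]
See: ok
Do: survey[p: /]
See: [plex, smus/, so]
Do: pen[p: /snusmo/biz; c: tasiba]
See: ToolError: no parent
Do: dig[p: /slatrete]
See: ok
Do: pen[p: /slatrete/rohi; c: pruplin_est]
See: created
Do: pen[p: /leslo_er; c: gor]
See: created
Do: dig[p: /hubicomp]
See: ok
Do: openup[p: /leslo_er]
See: gor
Do: rehome[s: /so; d: /slatrete/crucrod]
See: ok
Do: survey[p: /]
See: [hubicomp/, leslo_er, plex, slatrete/, smus/]
Do: strike[p: /leslo_er]
See: ok
Do: pen[p: /po/griplo; c: buca]
See: ToolError: no parent
Do: pen[p: /slatrete/crucrod; c: tacacro]
See: overwrote


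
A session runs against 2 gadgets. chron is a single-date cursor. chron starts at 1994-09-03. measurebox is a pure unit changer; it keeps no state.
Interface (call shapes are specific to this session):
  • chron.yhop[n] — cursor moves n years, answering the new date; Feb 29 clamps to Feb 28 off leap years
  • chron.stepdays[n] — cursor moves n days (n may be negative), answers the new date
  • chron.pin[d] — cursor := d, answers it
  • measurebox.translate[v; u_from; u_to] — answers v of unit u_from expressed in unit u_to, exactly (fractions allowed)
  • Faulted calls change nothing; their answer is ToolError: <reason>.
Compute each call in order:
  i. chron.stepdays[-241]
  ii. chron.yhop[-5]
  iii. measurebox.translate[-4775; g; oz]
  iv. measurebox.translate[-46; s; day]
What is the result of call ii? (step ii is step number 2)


Answer: 1989-01-05

Derivation:
CALL chron.stepdays[-241]
RET  1994-01-05
CALL chron.yhop[-5]
RET  1989-01-05
CALL measurebox.translate[-4775; g; oz]
RET  -7640000000/45359237
CALL measurebox.translate[-46; s; day]
RET  -23/43200


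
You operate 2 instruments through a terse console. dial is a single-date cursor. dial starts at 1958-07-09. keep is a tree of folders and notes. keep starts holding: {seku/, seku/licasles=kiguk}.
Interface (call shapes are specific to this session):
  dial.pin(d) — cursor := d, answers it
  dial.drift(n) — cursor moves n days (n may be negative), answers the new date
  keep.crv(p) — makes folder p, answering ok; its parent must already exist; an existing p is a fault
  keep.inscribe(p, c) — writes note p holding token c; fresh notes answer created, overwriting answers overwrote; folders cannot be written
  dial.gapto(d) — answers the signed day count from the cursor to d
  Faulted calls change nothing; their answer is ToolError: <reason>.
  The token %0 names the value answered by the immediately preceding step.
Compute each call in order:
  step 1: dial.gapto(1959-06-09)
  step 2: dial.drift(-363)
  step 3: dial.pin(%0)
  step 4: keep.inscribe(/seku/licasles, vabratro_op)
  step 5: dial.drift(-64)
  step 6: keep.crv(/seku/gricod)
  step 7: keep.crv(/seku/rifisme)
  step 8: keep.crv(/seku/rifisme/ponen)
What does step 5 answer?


# gapto(d: 1959-06-09) == 335
# drift(n: -363) == 1957-07-11
# pin(d: %0) == 1957-07-11
# inscribe(p: /seku/licasles, c: vabratro_op) == overwrote
# drift(n: -64) == 1957-05-08
# crv(p: /seku/gricod) == ok
# crv(p: /seku/rifisme) == ok
# crv(p: /seku/rifisme/ponen) == ok

Answer: 1957-05-08


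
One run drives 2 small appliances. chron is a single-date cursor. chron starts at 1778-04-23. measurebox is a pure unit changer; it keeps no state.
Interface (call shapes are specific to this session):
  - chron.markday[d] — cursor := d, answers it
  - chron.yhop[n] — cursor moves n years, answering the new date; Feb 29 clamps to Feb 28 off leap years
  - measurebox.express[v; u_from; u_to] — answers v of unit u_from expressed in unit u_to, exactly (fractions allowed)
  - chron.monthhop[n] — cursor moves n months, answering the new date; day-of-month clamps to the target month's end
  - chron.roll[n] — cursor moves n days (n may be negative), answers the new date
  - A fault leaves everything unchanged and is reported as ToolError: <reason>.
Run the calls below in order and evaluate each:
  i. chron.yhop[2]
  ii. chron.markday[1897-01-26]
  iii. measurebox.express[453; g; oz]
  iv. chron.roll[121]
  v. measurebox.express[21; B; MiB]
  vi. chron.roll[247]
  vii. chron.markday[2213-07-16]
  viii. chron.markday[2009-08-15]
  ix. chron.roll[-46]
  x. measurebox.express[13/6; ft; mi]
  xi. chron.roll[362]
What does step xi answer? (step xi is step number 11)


I call chron.yhop with n→2, yielding 1780-04-23.
I try chron.markday with d→1897-01-26, and get 1897-01-26.
Next I call measurebox.express with v→453, u_from→g, u_to→oz, giving 724800000/45359237.
I try chron.roll with n→121, and get 1897-05-27.
Using measurebox.express with v→21, u_from→B, u_to→MiB, and observe 21/1048576.
Now I run chron.roll with n→247, — result: 1898-01-29.
Calling chron.markday with d→2213-07-16: 2213-07-16.
Then chron.markday with d→2009-08-15, and get 2009-08-15.
I invoke chron.roll with n→-46, and observe 2009-06-30.
I use measurebox.express with v→13/6, u_from→ft, u_to→mi, giving 13/31680.
I try chron.roll with n→362, → 2010-06-27.

Answer: 2010-06-27


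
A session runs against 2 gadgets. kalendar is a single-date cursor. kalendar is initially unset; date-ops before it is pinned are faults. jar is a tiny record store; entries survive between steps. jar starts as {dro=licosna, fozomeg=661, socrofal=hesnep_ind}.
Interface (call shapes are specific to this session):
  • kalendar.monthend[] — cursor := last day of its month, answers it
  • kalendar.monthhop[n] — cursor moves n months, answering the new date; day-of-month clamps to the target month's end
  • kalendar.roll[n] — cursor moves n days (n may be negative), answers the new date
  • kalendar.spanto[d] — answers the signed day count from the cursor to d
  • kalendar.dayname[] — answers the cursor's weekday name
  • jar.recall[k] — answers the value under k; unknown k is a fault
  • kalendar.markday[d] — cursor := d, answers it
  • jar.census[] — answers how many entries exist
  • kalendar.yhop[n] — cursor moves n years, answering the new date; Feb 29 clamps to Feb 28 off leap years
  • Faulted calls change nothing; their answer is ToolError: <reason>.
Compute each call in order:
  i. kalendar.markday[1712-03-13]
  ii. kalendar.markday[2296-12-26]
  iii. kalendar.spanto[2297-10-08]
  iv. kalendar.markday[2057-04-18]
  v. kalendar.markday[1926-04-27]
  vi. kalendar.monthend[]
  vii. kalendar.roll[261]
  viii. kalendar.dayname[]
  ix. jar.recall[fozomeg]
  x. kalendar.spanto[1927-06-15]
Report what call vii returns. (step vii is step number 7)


Answer: 1927-01-16

Derivation:
I call kalendar.markday on d→1712-03-13, yielding 1712-03-13.
Now I run kalendar.markday on d→2296-12-26, and observe 2296-12-26.
I invoke kalendar.spanto on d→2297-10-08, — result: 286.
I run kalendar.markday on d→2057-04-18, — result: 2057-04-18.
Next I call kalendar.markday on d→1926-04-27, → 1926-04-27.
Invoking kalendar.monthend(), and get 1926-04-30.
Next I call kalendar.roll on n→261, yielding 1927-01-16.
I invoke kalendar.dayname, giving Sunday.
Invoking jar.recall on k→fozomeg, and see 661.
Using kalendar.spanto on d→1927-06-15, which returns 150.


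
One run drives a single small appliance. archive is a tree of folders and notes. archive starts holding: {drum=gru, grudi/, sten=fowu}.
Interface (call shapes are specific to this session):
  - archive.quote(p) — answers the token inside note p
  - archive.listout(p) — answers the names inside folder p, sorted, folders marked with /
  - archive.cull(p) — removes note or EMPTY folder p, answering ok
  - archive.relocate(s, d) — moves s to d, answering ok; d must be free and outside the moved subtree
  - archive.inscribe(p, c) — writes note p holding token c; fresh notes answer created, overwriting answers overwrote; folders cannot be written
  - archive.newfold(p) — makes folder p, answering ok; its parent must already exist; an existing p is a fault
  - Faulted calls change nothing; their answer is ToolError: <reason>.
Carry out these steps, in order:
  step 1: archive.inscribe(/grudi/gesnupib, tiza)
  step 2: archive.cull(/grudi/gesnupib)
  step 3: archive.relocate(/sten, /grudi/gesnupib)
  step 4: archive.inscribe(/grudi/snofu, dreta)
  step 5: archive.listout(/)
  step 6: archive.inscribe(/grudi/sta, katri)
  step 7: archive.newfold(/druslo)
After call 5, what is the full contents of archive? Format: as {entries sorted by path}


Step: inscribe[p='/grudi/gesnupib'; c='tiza']
Result: created
Step: cull[p='/grudi/gesnupib']
Result: ok
Step: relocate[s='/sten'; d='/grudi/gesnupib']
Result: ok
Step: inscribe[p='/grudi/snofu'; c='dreta']
Result: created
Step: listout[p='/']
Result: [drum, grudi/]
Step: inscribe[p='/grudi/sta'; c='katri']
Result: created
Step: newfold[p='/druslo']
Result: ok

Answer: {drum=gru, grudi/, grudi/gesnupib=fowu, grudi/snofu=dreta}


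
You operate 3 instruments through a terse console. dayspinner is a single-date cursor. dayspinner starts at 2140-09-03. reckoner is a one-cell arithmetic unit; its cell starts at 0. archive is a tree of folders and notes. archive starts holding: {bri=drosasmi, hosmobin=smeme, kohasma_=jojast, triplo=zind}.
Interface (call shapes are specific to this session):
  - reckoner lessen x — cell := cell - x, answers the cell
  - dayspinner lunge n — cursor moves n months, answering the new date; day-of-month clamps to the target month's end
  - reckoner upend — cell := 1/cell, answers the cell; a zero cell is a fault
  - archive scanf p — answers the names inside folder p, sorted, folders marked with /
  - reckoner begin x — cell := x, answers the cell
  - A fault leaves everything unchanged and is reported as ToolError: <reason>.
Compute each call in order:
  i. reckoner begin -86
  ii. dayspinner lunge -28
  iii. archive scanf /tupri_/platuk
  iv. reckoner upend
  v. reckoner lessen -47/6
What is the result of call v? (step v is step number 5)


Answer: 1009/129

Derivation:
-> reckoner begin(x='-86')
<- -86
-> dayspinner lunge(n='-28')
<- 2138-05-03
-> archive scanf(p='/tupri_/platuk')
<- ToolError: not found
-> reckoner upend()
<- -1/86
-> reckoner lessen(x='-47/6')
<- 1009/129


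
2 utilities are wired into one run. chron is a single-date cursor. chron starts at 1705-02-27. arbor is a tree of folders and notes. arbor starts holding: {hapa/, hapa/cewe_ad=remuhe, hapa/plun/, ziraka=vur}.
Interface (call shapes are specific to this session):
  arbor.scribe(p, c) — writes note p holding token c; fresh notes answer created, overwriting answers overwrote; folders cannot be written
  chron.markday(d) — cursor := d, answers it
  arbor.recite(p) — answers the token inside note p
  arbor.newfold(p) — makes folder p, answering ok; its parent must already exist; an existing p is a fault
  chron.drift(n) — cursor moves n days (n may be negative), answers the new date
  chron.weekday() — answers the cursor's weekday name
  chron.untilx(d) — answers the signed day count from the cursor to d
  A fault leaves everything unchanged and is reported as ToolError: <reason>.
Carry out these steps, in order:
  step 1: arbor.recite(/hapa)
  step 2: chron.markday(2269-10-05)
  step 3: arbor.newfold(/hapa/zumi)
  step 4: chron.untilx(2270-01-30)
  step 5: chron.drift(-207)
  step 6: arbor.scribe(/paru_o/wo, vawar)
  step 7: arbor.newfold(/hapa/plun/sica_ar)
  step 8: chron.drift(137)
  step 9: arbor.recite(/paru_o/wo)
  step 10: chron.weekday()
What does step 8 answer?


Answer: 2269-07-27

Derivation:
-> recite(/hapa)
<- ToolError: is a directory
-> markday(2269-10-05)
<- 2269-10-05
-> newfold(/hapa/zumi)
<- ok
-> untilx(2270-01-30)
<- 117
-> drift(-207)
<- 2269-03-12
-> scribe(/paru_o/wo, vawar)
<- ToolError: no parent
-> newfold(/hapa/plun/sica_ar)
<- ok
-> drift(137)
<- 2269-07-27
-> recite(/paru_o/wo)
<- ToolError: not found
-> weekday()
<- Tuesday


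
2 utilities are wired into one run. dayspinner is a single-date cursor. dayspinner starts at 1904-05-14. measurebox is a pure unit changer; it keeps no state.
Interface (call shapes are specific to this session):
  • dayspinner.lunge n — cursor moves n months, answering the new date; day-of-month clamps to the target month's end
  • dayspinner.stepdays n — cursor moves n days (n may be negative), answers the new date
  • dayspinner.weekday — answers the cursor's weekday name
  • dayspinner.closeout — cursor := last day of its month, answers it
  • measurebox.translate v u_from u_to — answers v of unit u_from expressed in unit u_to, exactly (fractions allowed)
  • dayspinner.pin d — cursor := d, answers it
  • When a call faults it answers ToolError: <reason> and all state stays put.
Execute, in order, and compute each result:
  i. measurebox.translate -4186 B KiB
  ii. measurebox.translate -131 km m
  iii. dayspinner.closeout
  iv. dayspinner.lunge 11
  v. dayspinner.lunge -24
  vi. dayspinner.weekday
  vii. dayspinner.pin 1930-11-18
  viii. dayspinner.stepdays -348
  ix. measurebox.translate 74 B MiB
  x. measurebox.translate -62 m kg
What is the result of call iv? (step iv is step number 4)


·→ measurebox.translate(v='-4186', u_from='B', u_to='KiB')
·← -2093/512
·→ measurebox.translate(v='-131', u_from='km', u_to='m')
·← -131000
·→ dayspinner.closeout()
·← 1904-05-31
·→ dayspinner.lunge(n='11')
·← 1905-04-30
·→ dayspinner.lunge(n='-24')
·← 1903-04-30
·→ dayspinner.weekday()
·← Thursday
·→ dayspinner.pin(d='1930-11-18')
·← 1930-11-18
·→ dayspinner.stepdays(n='-348')
·← 1929-12-05
·→ measurebox.translate(v='74', u_from='B', u_to='MiB')
·← 37/524288
·→ measurebox.translate(v='-62', u_from='m', u_to='kg')
·← ToolError: incompatible units

Answer: 1905-04-30


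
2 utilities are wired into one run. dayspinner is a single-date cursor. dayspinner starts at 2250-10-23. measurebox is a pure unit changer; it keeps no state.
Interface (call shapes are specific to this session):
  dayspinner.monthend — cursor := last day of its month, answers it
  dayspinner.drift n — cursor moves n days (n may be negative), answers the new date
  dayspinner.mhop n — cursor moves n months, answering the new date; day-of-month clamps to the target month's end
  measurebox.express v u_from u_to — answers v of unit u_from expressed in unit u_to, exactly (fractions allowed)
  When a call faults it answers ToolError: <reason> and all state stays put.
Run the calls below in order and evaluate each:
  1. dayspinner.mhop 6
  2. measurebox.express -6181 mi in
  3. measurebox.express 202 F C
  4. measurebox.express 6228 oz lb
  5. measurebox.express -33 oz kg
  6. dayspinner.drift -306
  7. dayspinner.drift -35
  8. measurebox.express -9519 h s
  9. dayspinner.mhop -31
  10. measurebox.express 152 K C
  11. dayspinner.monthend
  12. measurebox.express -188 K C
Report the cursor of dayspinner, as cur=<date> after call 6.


Answer: cur=2250-06-21

Derivation:
-- dayspinner.mhop(6) => 2251-04-23
-- measurebox.express(-6181, mi, in) => -391628160
-- measurebox.express(202, F, C) => 850/9
-- measurebox.express(6228, oz, lb) => 1557/4
-- measurebox.express(-33, oz, kg) => -1496854821/1600000000
-- dayspinner.drift(-306) => 2250-06-21
-- dayspinner.drift(-35) => 2250-05-17
-- measurebox.express(-9519, h, s) => -34268400
-- dayspinner.mhop(-31) => 2247-10-17
-- measurebox.express(152, K, C) => -2423/20
-- dayspinner.monthend() => 2247-10-31
-- measurebox.express(-188, K, C) => -9223/20


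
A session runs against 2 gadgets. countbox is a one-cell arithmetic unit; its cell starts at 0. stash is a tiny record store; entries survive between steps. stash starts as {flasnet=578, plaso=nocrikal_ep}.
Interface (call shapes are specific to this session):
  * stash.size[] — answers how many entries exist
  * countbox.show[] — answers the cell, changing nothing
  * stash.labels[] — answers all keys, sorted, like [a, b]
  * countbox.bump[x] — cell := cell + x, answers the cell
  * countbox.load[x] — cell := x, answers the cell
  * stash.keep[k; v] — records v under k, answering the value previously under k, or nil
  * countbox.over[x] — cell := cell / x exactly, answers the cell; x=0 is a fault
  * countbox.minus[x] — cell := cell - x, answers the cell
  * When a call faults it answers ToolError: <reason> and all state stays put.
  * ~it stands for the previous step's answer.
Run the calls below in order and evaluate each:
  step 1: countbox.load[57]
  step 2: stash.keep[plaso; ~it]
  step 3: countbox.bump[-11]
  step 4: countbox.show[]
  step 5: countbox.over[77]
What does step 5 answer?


;; countbox.load(x='57') => 57
;; stash.keep(k='plaso', v='~it') => nocrikal_ep
;; countbox.bump(x='-11') => 46
;; countbox.show() => 46
;; countbox.over(x='77') => 46/77

Answer: 46/77


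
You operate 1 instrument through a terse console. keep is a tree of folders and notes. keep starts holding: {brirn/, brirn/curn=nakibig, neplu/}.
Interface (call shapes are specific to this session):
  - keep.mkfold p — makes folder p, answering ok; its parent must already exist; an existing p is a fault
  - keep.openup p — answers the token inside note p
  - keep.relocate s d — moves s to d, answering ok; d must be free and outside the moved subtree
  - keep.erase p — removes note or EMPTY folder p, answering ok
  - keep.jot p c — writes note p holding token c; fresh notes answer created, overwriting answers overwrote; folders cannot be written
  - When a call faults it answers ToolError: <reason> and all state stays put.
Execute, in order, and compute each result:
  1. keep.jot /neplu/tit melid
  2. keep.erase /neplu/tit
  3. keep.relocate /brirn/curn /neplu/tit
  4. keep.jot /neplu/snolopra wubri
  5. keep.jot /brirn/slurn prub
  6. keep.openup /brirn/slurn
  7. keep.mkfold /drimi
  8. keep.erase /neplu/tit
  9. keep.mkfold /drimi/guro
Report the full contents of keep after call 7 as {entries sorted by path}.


Answer: {brirn/, brirn/slurn=prub, drimi/, neplu/, neplu/snolopra=wubri, neplu/tit=nakibig}

Derivation:
-> keep.jot(p='/neplu/tit', c='melid')
<- created
-> keep.erase(p='/neplu/tit')
<- ok
-> keep.relocate(s='/brirn/curn', d='/neplu/tit')
<- ok
-> keep.jot(p='/neplu/snolopra', c='wubri')
<- created
-> keep.jot(p='/brirn/slurn', c='prub')
<- created
-> keep.openup(p='/brirn/slurn')
<- prub
-> keep.mkfold(p='/drimi')
<- ok
-> keep.erase(p='/neplu/tit')
<- ok
-> keep.mkfold(p='/drimi/guro')
<- ok


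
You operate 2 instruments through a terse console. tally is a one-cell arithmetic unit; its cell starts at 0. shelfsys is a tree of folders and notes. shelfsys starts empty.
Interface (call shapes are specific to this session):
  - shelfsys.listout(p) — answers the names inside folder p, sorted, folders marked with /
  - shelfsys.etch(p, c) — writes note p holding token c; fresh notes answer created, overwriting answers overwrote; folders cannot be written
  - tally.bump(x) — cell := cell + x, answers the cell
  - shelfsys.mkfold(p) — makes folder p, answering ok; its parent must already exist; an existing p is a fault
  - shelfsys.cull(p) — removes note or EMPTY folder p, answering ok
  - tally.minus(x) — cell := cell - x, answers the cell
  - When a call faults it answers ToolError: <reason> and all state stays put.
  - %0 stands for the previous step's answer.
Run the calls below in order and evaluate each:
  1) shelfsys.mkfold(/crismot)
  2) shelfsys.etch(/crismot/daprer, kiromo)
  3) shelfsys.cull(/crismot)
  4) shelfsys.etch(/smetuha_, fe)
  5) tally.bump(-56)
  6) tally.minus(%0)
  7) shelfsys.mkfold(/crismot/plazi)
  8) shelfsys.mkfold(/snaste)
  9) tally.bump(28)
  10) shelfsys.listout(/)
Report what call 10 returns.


Answer: [crismot/, smetuha_, snaste/]

Derivation:
-- 1. mkfold(/crismot) => ok
-- 2. etch(/crismot/daprer, kiromo) => created
-- 3. cull(/crismot) => ToolError: not empty
-- 4. etch(/smetuha_, fe) => created
-- 5. bump(-56) => -56
-- 6. minus(%0) => 0
-- 7. mkfold(/crismot/plazi) => ok
-- 8. mkfold(/snaste) => ok
-- 9. bump(28) => 28
-- 10. listout(/) => [crismot/, smetuha_, snaste/]


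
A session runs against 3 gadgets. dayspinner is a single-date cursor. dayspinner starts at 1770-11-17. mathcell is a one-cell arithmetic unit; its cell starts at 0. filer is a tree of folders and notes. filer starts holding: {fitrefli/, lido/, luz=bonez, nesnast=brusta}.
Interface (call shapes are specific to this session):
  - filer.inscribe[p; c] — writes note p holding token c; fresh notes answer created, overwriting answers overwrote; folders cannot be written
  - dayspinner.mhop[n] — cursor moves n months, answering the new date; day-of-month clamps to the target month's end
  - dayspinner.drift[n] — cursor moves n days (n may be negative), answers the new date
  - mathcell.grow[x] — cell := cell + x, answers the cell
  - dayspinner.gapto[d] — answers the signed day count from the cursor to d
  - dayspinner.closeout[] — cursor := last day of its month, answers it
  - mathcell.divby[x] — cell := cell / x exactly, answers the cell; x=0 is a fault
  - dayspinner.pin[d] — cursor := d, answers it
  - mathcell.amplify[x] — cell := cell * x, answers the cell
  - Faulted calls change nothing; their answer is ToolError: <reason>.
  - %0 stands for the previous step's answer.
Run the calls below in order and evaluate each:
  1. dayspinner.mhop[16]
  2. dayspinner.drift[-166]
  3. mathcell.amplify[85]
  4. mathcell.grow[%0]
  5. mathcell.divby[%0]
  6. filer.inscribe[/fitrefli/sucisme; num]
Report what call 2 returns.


Answer: 1771-10-03

Derivation:
% dayspinner.mhop(16) : 1772-03-17
% dayspinner.drift(-166) : 1771-10-03
% mathcell.amplify(85) : 0
% mathcell.grow(%0) : 0
% mathcell.divby(%0) : ToolError: division by zero
% filer.inscribe(/fitrefli/sucisme, num) : created


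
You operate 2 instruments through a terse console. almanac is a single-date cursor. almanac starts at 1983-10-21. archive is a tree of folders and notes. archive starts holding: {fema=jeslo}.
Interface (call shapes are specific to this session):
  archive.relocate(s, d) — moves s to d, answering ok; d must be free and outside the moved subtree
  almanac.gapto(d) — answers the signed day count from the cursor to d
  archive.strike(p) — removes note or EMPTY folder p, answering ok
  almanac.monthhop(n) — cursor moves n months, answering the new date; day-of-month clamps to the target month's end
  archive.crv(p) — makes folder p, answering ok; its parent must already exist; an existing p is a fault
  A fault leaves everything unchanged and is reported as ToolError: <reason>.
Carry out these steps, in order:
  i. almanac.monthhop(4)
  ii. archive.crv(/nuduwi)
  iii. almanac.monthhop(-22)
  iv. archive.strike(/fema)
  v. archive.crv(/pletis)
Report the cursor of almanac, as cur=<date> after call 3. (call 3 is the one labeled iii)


Answer: cur=1982-04-21

Derivation:
[in] almanac.monthhop 4
[out] 1984-02-21
[in] archive.crv /nuduwi
[out] ok
[in] almanac.monthhop -22
[out] 1982-04-21
[in] archive.strike /fema
[out] ok
[in] archive.crv /pletis
[out] ok


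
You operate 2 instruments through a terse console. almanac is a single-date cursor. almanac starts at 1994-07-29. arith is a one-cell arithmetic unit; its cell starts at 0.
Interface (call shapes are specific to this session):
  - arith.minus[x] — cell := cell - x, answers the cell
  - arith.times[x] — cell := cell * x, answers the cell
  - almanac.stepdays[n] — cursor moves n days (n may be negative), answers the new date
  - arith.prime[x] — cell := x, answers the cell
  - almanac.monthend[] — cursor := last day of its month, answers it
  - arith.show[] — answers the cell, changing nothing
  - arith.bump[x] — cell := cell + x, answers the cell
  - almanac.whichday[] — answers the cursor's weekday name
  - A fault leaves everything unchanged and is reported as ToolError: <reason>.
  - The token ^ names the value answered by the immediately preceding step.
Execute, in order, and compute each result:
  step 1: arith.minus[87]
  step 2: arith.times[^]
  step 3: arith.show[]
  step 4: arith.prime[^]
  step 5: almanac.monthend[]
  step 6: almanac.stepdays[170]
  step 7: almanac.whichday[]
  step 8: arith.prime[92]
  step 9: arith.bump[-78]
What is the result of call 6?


==> minus(x→87)
<== -87
==> times(x→^)
<== 7569
==> show()
<== 7569
==> prime(x→^)
<== 7569
==> monthend()
<== 1994-07-31
==> stepdays(n→170)
<== 1995-01-17
==> whichday()
<== Tuesday
==> prime(x→92)
<== 92
==> bump(x→-78)
<== 14

Answer: 1995-01-17


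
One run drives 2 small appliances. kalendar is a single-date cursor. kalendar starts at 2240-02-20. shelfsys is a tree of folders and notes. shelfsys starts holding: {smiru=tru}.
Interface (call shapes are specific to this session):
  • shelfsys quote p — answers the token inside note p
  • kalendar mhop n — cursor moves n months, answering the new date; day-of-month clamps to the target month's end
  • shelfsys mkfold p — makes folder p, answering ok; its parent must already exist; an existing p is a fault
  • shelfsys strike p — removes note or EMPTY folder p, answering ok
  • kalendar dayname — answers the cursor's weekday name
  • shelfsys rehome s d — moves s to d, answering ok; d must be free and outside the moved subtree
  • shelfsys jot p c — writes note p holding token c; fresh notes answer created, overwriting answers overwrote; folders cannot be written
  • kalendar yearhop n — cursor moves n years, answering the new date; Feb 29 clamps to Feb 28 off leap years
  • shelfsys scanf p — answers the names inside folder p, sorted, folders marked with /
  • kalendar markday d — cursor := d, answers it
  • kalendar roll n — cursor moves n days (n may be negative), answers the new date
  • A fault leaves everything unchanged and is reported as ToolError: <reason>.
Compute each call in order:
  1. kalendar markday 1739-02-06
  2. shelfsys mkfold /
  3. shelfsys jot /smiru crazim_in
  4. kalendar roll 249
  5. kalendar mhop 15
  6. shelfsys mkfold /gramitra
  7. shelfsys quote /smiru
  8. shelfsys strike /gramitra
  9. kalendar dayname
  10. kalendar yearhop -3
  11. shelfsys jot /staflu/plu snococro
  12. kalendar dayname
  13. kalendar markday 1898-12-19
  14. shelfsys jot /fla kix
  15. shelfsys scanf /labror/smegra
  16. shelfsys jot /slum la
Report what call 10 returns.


Answer: 1738-01-13

Derivation:
Using kalendar markday(d→1739-02-06), and see 1739-02-06.
I invoke shelfsys mkfold(p→/), and see ToolError: exists.
Invoking shelfsys jot(p→/smiru, c→crazim_in), → overwrote.
I run kalendar roll(n→249): 1739-10-13.
Next I call kalendar mhop(n→15), which returns 1741-01-13.
I invoke shelfsys mkfold(p→/gramitra), — result: ok.
I call shelfsys quote(p→/smiru): crazim_in.
I use shelfsys strike(p→/gramitra), — result: ok.
I invoke kalendar dayname, yielding Friday.
Next I call kalendar yearhop(n→-3), and observe 1738-01-13.
I call shelfsys jot(p→/staflu/plu, c→snococro), yielding ToolError: no parent.
Using kalendar dayname, and get Monday.
Using kalendar markday(d→1898-12-19), and observe 1898-12-19.
I invoke shelfsys jot(p→/fla, c→kix), yielding created.
I call shelfsys scanf(p→/labror/smegra), and observe ToolError: not found.
I invoke shelfsys jot(p→/slum, c→la), giving created.
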